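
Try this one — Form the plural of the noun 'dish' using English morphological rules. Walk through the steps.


Apply rule: Add -es (sibilant/fricative ending). 'dish' becomes 'dishes'.

dishes


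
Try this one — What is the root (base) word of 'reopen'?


Remove prefix 're' from 'reopen' to get root 'open'.

open


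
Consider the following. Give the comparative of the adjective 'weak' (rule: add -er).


Apply comparative formation (add -er): 'weak' -> 'weaker'.

weaker


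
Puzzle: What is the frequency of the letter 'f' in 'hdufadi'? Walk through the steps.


Letter 'f' in 'hdufadi': found at position(s) 4 = 1 occurrence(s).

1


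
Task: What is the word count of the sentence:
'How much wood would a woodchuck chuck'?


Split into words: How | much | wood | would | a | woodchuck | chuck = 7 words.

7


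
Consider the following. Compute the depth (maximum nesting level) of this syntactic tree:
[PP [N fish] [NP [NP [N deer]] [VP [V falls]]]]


Count bracket nesting levels:
'[' at pos 0: depth = 1
'[' at pos 4: depth = 2
'[' at pos 13: depth = 2
'[' at pos 17: depth = 3
'[' at pos 21: depth = 4
'[' at pos 31: depth = 3
'[' at pos 35: depth = 4
Maximum depth reached: 4

4


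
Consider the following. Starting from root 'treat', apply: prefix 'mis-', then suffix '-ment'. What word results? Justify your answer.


Step 1: Add prefix 'mis-' to 'treat' = 'mistreat'
Step 2: Add suffix '-ment' to 'mistreat' = 'mistreatment'

mistreatment


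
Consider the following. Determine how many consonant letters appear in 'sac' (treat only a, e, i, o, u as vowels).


Consonants in 'sac': s, c = 2 consonants.

2


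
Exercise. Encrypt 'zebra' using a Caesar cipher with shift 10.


Shift each letter by 10: z -> j, e -> o, b -> l, r -> b, a -> k. Result: 'jolbk'.

jolbk


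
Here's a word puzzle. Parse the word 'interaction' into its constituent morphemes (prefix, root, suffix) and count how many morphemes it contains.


Step 1: Identify prefix: 'inter' (meaning: between)
Step 2: Identify root: 'act'
Step 3: Identify suffix(es): 'ion'
Decomposition: inter- (prefix: between) + act (root) + -ion (suffix: act of)
Total morphemes: 3

3 morphemes (inter- (prefix: between) + act (root) + -ion (suffix: act of))


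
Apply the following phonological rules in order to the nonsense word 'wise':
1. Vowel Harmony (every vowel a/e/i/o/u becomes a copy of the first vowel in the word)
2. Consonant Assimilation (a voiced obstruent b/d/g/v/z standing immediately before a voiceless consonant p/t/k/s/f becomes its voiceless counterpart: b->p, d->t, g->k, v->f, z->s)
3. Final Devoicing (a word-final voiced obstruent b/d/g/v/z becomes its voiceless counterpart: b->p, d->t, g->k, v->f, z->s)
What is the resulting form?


Starting form: 'wise'
Rule 1: Vowel Harmony: all vowels become 'i' (matching first vowel). 'wise' -> 'wisi'
Rule 2: Consonant Assimilation: no voiced obstruent (b/d/g/v/z) stands immediately before a voiceless consonant (p/t/k/s/f). No change.
Rule 3: Final Devoicing: the word ends in the vowel 'i', not a consonant. No change.
Final form: 'wisi'

wisi


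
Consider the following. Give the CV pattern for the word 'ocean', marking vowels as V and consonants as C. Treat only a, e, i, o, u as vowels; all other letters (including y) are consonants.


Letter mapping: o = V, c = C, e = V, a = V, n = C.

VCVVC


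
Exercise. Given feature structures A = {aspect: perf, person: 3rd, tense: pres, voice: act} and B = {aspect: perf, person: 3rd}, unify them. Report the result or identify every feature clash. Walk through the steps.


Compare features:
aspect: A=perf vs B=perf -> unified: perf
person: A=3rd vs B=3rd -> unified: 3rd
tense: A=pres vs B=_ -> unified: pres
voice: A=act vs B=_ -> unified: act
No clashes found.

Unified: {aspect: perf, person: 3rd, tense: pres, voice: act}


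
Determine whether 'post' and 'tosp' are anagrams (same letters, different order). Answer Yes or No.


Sorted letters of 'post': 'opst'
Sorted letters of 'tosp': 'opst'
They match.

Yes


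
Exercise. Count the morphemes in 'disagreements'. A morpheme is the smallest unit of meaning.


Decomposition: dis- (prefix) + agree (root) + -ment (suffix) + -s (plural) = 4 morpheme(s)

4 morphemes


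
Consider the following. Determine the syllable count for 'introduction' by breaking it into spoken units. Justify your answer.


Break 'introduction' into syllables: in-tro-duc-tion -> in | tro | duc | tion = 4 syllables

4 syllables


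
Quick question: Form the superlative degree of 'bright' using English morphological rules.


Apply superlative formation (add -est): 'bright' -> 'brightest'.

brightest


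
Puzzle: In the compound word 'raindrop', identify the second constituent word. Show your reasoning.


Split 'raindrop' into 'rain' + 'drop'. The second part is 'drop'.

drop


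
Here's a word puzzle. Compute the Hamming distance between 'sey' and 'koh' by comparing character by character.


Alignment:
Position 1: 's' vs 'k' = DIFFER
Position 2: 'e' vs 'o' = DIFFER
Position 3: 'y' vs 'h' = DIFFER
Total differences: 3

3


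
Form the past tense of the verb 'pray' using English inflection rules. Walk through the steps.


Apply rule: Add -ed. 'pray' becomes 'prayed'.

prayed


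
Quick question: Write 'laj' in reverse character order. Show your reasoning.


Reverse 'laj' character by character: 'jal'.

jal


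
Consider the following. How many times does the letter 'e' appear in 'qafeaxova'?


Letter 'e' in 'qafeaxova': found at position(s) 4 = 1 occurrence(s).

1


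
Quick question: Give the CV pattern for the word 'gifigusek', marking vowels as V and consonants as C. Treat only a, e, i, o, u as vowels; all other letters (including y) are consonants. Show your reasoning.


Letter mapping: g = C, i = V, f = C, i = V, g = C, u = V, s = C, e = V, k = C.

CVCVCVCVC


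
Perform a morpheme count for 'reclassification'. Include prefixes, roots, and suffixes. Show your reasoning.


Decomposition: re- (prefix) + class (root) + -ify (suffix) + -ation (suffix) = 4 morpheme(s)

4 morphemes


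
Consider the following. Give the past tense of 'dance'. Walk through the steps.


Apply rule: Add -d (word ends in -e). 'dance' becomes 'danced'.

danced


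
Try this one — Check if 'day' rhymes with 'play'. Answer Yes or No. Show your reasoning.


Rime (stressed vowel + following sounds) of 'day': -ay = /eɪ/
Rime of 'play': -ay = /eɪ/
/eɪ/ and /eɪ/ are the same ending sound, so the words rhyme.

Yes


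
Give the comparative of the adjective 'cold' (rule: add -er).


Apply comparative formation (add -er): 'cold' -> 'colder'.

colder


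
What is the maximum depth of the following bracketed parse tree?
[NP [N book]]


Count bracket nesting levels:
'[' at pos 0: depth = 1
'[' at pos 4: depth = 2
Maximum depth reached: 2

2


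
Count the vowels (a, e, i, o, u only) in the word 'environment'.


Vowels in 'environment': e, i, o, e = 4 vowels.

4


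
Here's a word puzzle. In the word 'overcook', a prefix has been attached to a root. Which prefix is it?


The word 'overcook' = 'over' (prefix) + 'cook' (root). The prefix is 'over'.

over


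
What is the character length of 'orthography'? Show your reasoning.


Spell out 'orthography' and number each letter: o(1), r(2), t(3), h(4), o(5), g(6), r(7), a(8), p(9), h(10), y(11). Total: 11 letters.

11


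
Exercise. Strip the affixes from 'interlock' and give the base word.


Remove prefix 'inter' from 'interlock' to get root 'lock'.

lock


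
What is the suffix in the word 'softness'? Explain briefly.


The word 'softness' = 'soft' (root) + '-ness' (suffix). The suffix is '-ness'.

ness


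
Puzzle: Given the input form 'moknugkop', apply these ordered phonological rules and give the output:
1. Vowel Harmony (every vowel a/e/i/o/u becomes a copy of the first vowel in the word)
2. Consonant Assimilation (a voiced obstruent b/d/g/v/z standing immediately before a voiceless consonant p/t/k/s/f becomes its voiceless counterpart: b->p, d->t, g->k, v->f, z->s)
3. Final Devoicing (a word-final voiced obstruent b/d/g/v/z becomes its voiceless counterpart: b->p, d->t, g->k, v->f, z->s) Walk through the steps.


Starting form: 'moknugkop'
Rule 1: Vowel Harmony: all vowels become 'o' (matching first vowel). 'moknugkop' -> 'moknogkop'
Rule 2: Consonant Assimilation: voiced obstruent before voiceless consonant becomes voiceless ('gk' -> 'kk'). 'moknogkop' -> 'moknokkop'
Rule 3: Final Devoicing: final consonant 'p' is not one of the voiced obstruents b/d/g/v/z. No change.
Final form: 'moknokkop'

moknokkop


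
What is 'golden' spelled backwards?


Reverse 'golden' character by character: 'nedlog'.

nedlog


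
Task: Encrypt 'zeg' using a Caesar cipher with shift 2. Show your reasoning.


Shift each letter by 2: z -> b, e -> g, g -> i. Result: 'bgi'.

bgi


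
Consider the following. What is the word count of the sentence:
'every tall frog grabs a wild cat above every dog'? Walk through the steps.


Split into words: every | tall | frog | grabs | a | wild | cat | above | every | dog = 10 words.

10


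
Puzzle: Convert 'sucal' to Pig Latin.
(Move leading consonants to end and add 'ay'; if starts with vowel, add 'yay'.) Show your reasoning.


'sucal': move consonant cluster 's' to end and add 'ay': 'ucalsay'.

ucalsay


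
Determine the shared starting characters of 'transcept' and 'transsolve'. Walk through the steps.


Compare from the start: 5 characters match: 'trans'. Mismatch at position 6: 'c' vs 's'.

trans


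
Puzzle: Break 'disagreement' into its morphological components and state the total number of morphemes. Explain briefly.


Step 1: Identify prefix: 'dis' (meaning: not/apart)
Step 2: Identify root: 'agree'
Step 3: Identify suffix(es): 'ment'
Decomposition: dis- (prefix: not/apart) + agree (root) + -ment (suffix: action/result)
Total morphemes: 3

3 morphemes (dis- (prefix: not/apart) + agree (root) + -ment (suffix: action/result))


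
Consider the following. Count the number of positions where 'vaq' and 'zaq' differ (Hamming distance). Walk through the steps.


Alignment:
Position 1: 'v' vs 'z' = DIFFER
Position 2: 'a' vs 'a' = match
Position 3: 'q' vs 'q' = match
Total differences: 1

1


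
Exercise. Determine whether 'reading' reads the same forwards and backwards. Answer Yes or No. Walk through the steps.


Forward: 'reading'
Reversed: 'gnidaer'
They differ.

No


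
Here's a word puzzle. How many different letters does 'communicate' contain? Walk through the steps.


Unique letters in 'communicate': {a, c, e, i, m, n, o, t, u} = 9 distinct letters.

9


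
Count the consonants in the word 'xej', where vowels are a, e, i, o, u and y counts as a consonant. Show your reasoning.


Consonants in 'xej': x, j = 2 consonants.

2


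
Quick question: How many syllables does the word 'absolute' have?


Break 'absolute' into syllables: ab-so-lute -> ab | so | lute = 3 syllables

3 syllables


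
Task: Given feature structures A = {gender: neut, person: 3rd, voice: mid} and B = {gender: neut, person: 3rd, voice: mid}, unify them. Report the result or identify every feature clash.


Compare features:
gender: A=neut vs B=neut -> unified: neut
person: A=3rd vs B=3rd -> unified: 3rd
voice: A=mid vs B=mid -> unified: mid
No clashes found.

Unified: {gender: neut, person: 3rd, voice: mid}


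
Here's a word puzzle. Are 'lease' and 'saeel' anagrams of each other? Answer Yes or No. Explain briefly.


Sorted letters of 'lease': 'aeels'
Sorted letters of 'saeel': 'aeels'
They match.

Yes


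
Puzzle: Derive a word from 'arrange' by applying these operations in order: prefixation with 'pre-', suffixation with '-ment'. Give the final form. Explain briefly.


Step 1: Add prefix 'pre-' to 'arrange' = 'prearrange'
Step 2: Add suffix '-ment' to 'prearrange' = 'prearrangement'

prearrangement


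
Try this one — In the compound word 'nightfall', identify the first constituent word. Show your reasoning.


Split 'nightfall' into 'night' + 'fall'. The first part is 'night'.

night


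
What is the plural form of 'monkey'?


Apply rule: Add -s. 'monkey' becomes 'monkeys'.

monkeys


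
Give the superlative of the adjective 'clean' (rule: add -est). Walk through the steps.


Apply superlative formation (add -est): 'clean' -> 'cleanest'.

cleanest


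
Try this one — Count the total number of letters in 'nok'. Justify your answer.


Spell out 'nok' and number each letter: n(1), o(2), k(3). Total: 3 letters.

3


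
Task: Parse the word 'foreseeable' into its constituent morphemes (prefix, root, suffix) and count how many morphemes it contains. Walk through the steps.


Step 1: Identify prefix: 'fore' (meaning: before/front)
Step 2: Identify root: 'see'
Step 3: Identify suffix(es): 'able'
Decomposition: fore- (prefix: before/front) + see (root) + -able (suffix: capable of)
Total morphemes: 3

3 morphemes (fore- (prefix: before/front) + see (root) + -able (suffix: capable of))


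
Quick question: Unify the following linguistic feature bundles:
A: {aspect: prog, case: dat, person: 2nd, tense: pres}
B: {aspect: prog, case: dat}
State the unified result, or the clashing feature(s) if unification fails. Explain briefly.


Compare features:
aspect: A=prog vs B=prog -> unified: prog
case: A=dat vs B=dat -> unified: dat
person: A=2nd vs B=_ -> unified: 2nd
tense: A=pres vs B=_ -> unified: pres
No clashes found.

Unified: {aspect: prog, case: dat, person: 2nd, tense: pres}


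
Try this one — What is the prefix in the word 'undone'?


The word 'undone' = 'un' (prefix) + 'done' (root). The prefix is 'un'.

un


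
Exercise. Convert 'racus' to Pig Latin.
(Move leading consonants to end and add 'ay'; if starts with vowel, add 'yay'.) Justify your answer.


'racus': move consonant cluster 'r' to end and add 'ay': 'acusray'.

acusray


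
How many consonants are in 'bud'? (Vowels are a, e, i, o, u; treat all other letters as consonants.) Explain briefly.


Consonants in 'bud': b, d = 2 consonants.

2


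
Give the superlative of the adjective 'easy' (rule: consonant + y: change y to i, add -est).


Apply superlative formation (consonant + y: change y to i, add -est): 'easy' -> 'easiest'.

easiest


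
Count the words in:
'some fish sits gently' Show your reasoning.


Split into words: some | fish | sits | gently = 4 words.

4


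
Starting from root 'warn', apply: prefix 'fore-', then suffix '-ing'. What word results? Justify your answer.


Step 1: Add prefix 'fore-' to 'warn' = 'forewarn'
Step 2: Add suffix '-ing' to 'forewarn' = 'forewarning'

forewarning


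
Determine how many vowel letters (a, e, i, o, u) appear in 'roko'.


Vowels in 'roko': o, o = 2 vowels.

2


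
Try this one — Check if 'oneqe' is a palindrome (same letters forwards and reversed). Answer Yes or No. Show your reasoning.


Forward: 'oneqe'
Reversed: 'eqeno'
They differ.

No


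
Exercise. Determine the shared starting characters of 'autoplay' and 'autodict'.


Compare from the start: 4 characters match: 'auto'. Mismatch at position 5: 'p' vs 'd'.

auto


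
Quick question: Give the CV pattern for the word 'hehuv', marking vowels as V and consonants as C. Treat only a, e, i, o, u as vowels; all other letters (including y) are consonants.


Letter mapping: h = C, e = V, h = C, u = V, v = C.

CVCVC


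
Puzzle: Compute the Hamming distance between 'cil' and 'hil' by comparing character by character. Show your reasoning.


Alignment:
Position 1: 'c' vs 'h' = DIFFER
Position 2: 'i' vs 'i' = match
Position 3: 'l' vs 'l' = match
Total differences: 1

1


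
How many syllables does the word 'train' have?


Break 'train' into syllables: train -> train = 1 syllable

1 syllable


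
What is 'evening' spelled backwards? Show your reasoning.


Reverse 'evening' character by character: 'gnineve'.

gnineve


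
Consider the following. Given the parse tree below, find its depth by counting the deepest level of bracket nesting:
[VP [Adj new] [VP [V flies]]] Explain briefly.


Count bracket nesting levels:
'[' at pos 0: depth = 1
'[' at pos 4: depth = 2
'[' at pos 14: depth = 2
'[' at pos 18: depth = 3
Maximum depth reached: 3

3


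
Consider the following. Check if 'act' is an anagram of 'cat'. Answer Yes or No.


Sorted letters of 'act': 'act'
Sorted letters of 'cat': 'act'
They match.

Yes


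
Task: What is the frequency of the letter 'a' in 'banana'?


Letter 'a' in 'banana': found at position(s) 2, 4, 6 = 3 occurrence(s).

3


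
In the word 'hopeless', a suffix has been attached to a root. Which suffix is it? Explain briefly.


The word 'hopeless' = 'hope' (root) + '-less' (suffix). The suffix is '-less'.

less


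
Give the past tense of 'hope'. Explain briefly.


Apply rule: Add -d (word ends in -e). 'hope' becomes 'hoped'.

hoped


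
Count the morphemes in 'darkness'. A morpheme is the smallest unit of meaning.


Decomposition: dark (root) + -ness (suffix) = 2 morpheme(s)

2 morphemes


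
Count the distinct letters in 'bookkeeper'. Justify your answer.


Unique letters in 'bookkeeper': {b, e, k, o, p, r} = 6 distinct letters.

6


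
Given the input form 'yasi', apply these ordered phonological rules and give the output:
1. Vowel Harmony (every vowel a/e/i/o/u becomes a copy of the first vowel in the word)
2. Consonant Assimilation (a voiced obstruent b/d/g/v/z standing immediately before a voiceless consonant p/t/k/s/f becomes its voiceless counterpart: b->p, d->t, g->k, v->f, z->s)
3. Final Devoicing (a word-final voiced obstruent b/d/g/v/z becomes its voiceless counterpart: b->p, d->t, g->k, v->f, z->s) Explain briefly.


Starting form: 'yasi'
Rule 1: Vowel Harmony: all vowels become 'a' (matching first vowel). 'yasi' -> 'yasa'
Rule 2: Consonant Assimilation: no voiced obstruent (b/d/g/v/z) stands immediately before a voiceless consonant (p/t/k/s/f). No change.
Rule 3: Final Devoicing: the word ends in the vowel 'a', not a consonant. No change.
Final form: 'yasa'

yasa


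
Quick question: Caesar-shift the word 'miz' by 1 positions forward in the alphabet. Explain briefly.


Shift each letter by 1: m -> n, i -> j, z -> a. Result: 'nja'.

nja


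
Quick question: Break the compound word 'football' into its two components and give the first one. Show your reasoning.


Split 'football' into 'foot' + 'ball'. The first part is 'foot'.

foot


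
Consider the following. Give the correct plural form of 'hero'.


Apply rule: Add -es (consonant + o). 'hero' becomes 'heroes'.

heroes


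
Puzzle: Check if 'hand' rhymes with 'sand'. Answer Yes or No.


Rime (stressed vowel + following sounds) of 'hand': -and = /ænd/
Rime of 'sand': -and = /ænd/
/ænd/ and /ænd/ are the same ending sound, so the words rhyme.

Yes


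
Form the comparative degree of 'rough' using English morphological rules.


Apply comparative formation (add -er): 'rough' -> 'rougher'.

rougher


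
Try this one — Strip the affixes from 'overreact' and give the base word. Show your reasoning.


Remove prefix 'over' from 'overreact' to get root 'react'.

react


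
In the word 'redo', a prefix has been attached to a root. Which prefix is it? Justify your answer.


The word 'redo' = 're' (prefix) + 'do' (root). The prefix is 're'.

re


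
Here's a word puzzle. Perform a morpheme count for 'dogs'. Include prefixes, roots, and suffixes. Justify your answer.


Decomposition: dog (root) + -s (plural) = 2 morpheme(s)

2 morphemes


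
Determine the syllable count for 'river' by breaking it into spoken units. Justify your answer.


Break 'river' into syllables: riv-er -> riv | er = 2 syllables

2 syllables


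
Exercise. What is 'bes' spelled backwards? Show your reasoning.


Reverse 'bes' character by character: 'seb'.

seb


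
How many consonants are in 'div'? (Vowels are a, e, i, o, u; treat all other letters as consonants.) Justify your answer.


Consonants in 'div': d, v = 2 consonants.

2


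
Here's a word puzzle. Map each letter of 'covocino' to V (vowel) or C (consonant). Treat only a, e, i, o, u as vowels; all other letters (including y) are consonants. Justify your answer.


Letter mapping: c = C, o = V, v = C, o = V, c = C, i = V, n = C, o = V.

CVCVCVCV


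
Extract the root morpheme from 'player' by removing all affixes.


Remove suffix '-er' from 'player' to get root 'play'.

play


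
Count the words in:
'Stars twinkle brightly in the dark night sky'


Split into words: Stars | twinkle | brightly | in | the | dark | night | sky = 8 words.

8


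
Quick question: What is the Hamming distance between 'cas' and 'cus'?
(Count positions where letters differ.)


Alignment:
Position 1: 'c' vs 'c' = match
Position 2: 'a' vs 'u' = DIFFER
Position 3: 's' vs 's' = match
Total differences: 1

1


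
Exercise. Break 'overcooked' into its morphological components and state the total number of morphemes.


Step 1: Identify prefix: 'over' (meaning: excessively)
Step 2: Identify root: 'cook'
Step 3: Identify suffix(es): 'ed'
Decomposition: over- (prefix: excessively) + cook (root) + -ed (suffix: past)
Total morphemes: 3

3 morphemes (over- (prefix: excessively) + cook (root) + -ed (suffix: past))


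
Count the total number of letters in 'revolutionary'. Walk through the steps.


Spell out 'revolutionary' and number each letter: r(1), e(2), v(3), o(4), l(5), u(6), t(7), i(8), o(9), n(10), a(11), r(12), y(13). Total: 13 letters.

13


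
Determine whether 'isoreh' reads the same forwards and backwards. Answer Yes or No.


Forward: 'isoreh'
Reversed: 'herosi'
They differ.

No


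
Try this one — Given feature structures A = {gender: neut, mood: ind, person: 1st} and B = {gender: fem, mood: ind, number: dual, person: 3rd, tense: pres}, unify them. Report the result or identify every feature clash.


Compare features:
gender: A=neut vs B=fem -> CLASH
mood: A=ind vs B=ind -> unified: ind
number: A=_ vs B=dual -> unified: dual
person: A=1st vs B=3rd -> CLASH
tense: A=_ vs B=pres -> unified: pres
Clashes detected on features 'gender' (neut vs fem) and 'person' (1st vs 3rd); unification fails.

CLASH on 'gender' (neut vs fem) and 'person' (1st vs 3rd)


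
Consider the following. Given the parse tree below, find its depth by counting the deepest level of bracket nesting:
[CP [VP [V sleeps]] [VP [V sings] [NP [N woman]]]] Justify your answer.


Count bracket nesting levels:
'[' at pos 0: depth = 1
'[' at pos 4: depth = 2
'[' at pos 8: depth = 3
'[' at pos 20: depth = 2
'[' at pos 24: depth = 3
'[' at pos 34: depth = 3
'[' at pos 38: depth = 4
Maximum depth reached: 4

4


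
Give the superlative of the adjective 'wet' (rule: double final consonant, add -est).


Apply superlative formation (double final consonant, add -est): 'wet' -> 'wettest'.

wettest


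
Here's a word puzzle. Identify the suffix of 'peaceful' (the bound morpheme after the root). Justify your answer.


The word 'peaceful' = 'peace' (root) + '-ful' (suffix). The suffix is '-ful'.

ful


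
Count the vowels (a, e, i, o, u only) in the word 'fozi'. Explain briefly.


Vowels in 'fozi': o, i = 2 vowels.

2


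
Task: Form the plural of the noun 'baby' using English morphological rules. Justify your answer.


Apply rule: Change -y to -ies (consonant + y). 'baby' becomes 'babies'.

babies


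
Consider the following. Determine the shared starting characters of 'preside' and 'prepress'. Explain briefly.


Compare from the start: 3 characters match: 'pre'. Mismatch at position 4: 's' vs 'p'.

pre


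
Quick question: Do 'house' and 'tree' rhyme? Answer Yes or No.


Rime (stressed vowel + following sounds) of 'house': -ouse = /aʊs/
Rime of 'tree': -ee = /iː/
/aʊs/ and /iː/ are different ending sounds, so the words do not rhyme.

No


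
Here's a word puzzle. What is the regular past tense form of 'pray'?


Apply rule: Add -ed. 'pray' becomes 'prayed'.

prayed


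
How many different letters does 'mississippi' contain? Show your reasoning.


Unique letters in 'mississippi': {i, m, p, s} = 4 distinct letters.

4


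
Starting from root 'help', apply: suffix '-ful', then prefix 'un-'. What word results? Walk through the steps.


Step 1: Add suffix '-ful' to 'help' = 'helpful'
Step 2: Add prefix 'un-' to 'helpful' = 'unhelpful'

unhelpful


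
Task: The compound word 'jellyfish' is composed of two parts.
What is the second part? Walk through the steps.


Split 'jellyfish' into 'jelly' + 'fish'. The second part is 'fish'.

fish


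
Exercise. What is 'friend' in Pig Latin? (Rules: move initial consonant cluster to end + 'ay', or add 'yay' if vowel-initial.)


'friend': move consonant cluster 'fr' to end and add 'ay': 'iendfray'.

iendfray


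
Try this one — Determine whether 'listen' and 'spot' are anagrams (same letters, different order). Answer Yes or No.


Sorted letters of 'listen': 'eilnst'
Sorted letters of 'spot': 'opst'
They do not match.

No


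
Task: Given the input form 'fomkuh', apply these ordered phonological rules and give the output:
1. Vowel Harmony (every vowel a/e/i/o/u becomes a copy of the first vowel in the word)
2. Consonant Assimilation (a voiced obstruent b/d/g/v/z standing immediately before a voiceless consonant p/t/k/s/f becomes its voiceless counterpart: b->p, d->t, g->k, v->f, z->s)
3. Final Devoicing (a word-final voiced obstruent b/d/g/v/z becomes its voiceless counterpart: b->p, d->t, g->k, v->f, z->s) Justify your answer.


Starting form: 'fomkuh'
Rule 1: Vowel Harmony: all vowels become 'o' (matching first vowel). 'fomkuh' -> 'fomkoh'
Rule 2: Consonant Assimilation: no voiced obstruent (b/d/g/v/z) stands immediately before a voiceless consonant (p/t/k/s/f). No change.
Rule 3: Final Devoicing: final consonant 'h' is not one of the voiced obstruents b/d/g/v/z. No change.
Final form: 'fomkoh'

fomkoh


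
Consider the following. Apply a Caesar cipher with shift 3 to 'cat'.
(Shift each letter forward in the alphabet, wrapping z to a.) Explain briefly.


Shift each letter by 3: c -> f, a -> d, t -> w. Result: 'fdw'.

fdw


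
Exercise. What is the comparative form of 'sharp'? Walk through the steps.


Apply comparative formation (add -er): 'sharp' -> 'sharper'.

sharper


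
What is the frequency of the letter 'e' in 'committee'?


Letter 'e' in 'committee': found at position(s) 8, 9 = 2 occurrence(s).

2


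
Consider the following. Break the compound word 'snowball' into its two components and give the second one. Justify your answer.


Split 'snowball' into 'snow' + 'ball'. The second part is 'ball'.

ball


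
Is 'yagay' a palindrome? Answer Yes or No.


Forward: 'yagay'
Reversed: 'yagay'
They are identical.

Yes


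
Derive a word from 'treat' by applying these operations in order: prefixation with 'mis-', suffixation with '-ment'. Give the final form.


Step 1: Add prefix 'mis-' to 'treat' = 'mistreat'
Step 2: Add suffix '-ment' to 'mistreat' = 'mistreatment'

mistreatment


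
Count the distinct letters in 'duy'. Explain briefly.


Unique letters in 'duy': {d, u, y} = 3 distinct letters.

3


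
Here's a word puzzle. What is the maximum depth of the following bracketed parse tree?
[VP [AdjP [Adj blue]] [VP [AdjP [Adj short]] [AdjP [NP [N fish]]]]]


Count bracket nesting levels:
'[' at pos 0: depth = 1
'[' at pos 4: depth = 2
'[' at pos 10: depth = 3
'[' at pos 22: depth = 2
'[' at pos 26: depth = 3
'[' at pos 32: depth = 4
'[' at pos 45: depth = 3
'[' at pos 51: depth = 4
'[' at pos 55: depth = 5
Maximum depth reached: 5

5


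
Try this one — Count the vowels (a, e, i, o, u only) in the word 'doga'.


Vowels in 'doga': o, a = 2 vowels.

2


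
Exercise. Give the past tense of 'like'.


Apply rule: Add -d (word ends in -e). 'like' becomes 'liked'.

liked


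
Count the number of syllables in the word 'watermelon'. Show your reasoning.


Break 'watermelon' into syllables: wa-ter-mel-on -> wa | ter | mel | on = 4 syllables

4 syllables


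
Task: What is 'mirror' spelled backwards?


Reverse 'mirror' character by character: 'rorrim'.

rorrim


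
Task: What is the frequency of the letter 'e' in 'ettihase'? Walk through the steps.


Letter 'e' in 'ettihase': found at position(s) 1, 8 = 2 occurrence(s).

2


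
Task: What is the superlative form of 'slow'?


Apply superlative formation (add -est): 'slow' -> 'slowest'.

slowest


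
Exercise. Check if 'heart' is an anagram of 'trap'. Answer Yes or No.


Sorted letters of 'heart': 'aehrt'
Sorted letters of 'trap': 'aprt'
They do not match.

No


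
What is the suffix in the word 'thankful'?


The word 'thankful' = 'thank' (root) + '-ful' (suffix). The suffix is '-ful'.

ful


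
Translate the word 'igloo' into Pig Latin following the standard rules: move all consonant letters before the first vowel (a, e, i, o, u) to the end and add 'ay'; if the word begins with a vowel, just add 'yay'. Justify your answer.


'igloo' starts with a vowel, so add 'yay': 'iglooyay'.

iglooyay


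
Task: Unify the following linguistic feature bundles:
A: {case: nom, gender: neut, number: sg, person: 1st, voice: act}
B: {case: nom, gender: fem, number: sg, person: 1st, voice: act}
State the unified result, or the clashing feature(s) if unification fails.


Compare features:
case: A=nom vs B=nom -> unified: nom
gender: A=neut vs B=fem -> CLASH
number: A=sg vs B=sg -> unified: sg
person: A=1st vs B=1st -> unified: 1st
voice: A=act vs B=act -> unified: act
Clash detected on feature 'gender' (neut vs fem); unification fails.

CLASH on 'gender' (neut vs fem)


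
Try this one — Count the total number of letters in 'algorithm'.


Spell out 'algorithm' and number each letter: a(1), l(2), g(3), o(4), r(5), i(6), t(7), h(8), m(9). Total: 9 letters.

9


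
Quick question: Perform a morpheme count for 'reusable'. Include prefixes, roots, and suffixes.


Decomposition: re- (prefix) + use (root) + -able (suffix) = 3 morpheme(s)

3 morphemes


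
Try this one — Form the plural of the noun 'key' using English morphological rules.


Apply rule: Add -s. 'key' becomes 'keys'.

keys


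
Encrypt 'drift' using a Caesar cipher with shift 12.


Shift each letter by 12: d -> p, r -> d, i -> u, f -> r, t -> f. Result: 'pdurf'.

pdurf


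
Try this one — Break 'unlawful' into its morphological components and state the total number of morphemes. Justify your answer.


Step 1: Identify prefix: 'un' (meaning: not/reverse)
Step 2: Identify root: 'law'
Step 3: Identify suffix(es): 'ful'
Decomposition: un- (prefix: not/reverse) + law (root) + -ful (suffix: full of)
Total morphemes: 3

3 morphemes (un- (prefix: not/reverse) + law (root) + -ful (suffix: full of))


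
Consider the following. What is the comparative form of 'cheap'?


Apply comparative formation (add -er): 'cheap' -> 'cheaper'.

cheaper


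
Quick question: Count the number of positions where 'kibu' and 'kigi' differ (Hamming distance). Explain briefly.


Alignment:
Position 1: 'k' vs 'k' = match
Position 2: 'i' vs 'i' = match
Position 3: 'b' vs 'g' = DIFFER
Position 4: 'u' vs 'i' = DIFFER
Total differences: 2

2


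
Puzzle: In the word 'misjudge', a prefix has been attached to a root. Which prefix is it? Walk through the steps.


The word 'misjudge' = 'mis' (prefix) + 'judge' (root). The prefix is 'mis'.

mis


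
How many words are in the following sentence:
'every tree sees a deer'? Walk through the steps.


Split into words: every | tree | sees | a | deer = 5 words.

5


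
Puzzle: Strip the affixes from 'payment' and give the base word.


Remove suffix '-ment' from 'payment' to get root 'pay'.

pay


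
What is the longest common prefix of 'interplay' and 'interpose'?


Compare from the start: 6 characters match: 'interp'. Mismatch at position 7: 'l' vs 'o'.

interp


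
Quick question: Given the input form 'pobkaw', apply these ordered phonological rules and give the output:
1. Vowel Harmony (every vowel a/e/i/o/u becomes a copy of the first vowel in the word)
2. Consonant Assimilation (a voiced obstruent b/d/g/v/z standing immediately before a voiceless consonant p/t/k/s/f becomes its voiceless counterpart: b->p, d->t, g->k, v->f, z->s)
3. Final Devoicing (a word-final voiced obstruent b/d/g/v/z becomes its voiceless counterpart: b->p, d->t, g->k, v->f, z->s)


Starting form: 'pobkaw'
Rule 1: Vowel Harmony: all vowels become 'o' (matching first vowel). 'pobkaw' -> 'pobkow'
Rule 2: Consonant Assimilation: voiced obstruent before voiceless consonant becomes voiceless ('bk' -> 'pk'). 'pobkow' -> 'popkow'
Rule 3: Final Devoicing: final consonant 'w' is not one of the voiced obstruents b/d/g/v/z. No change.
Final form: 'popkow'

popkow


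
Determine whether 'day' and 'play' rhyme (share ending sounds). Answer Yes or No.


Rime (stressed vowel + following sounds) of 'day': -ay = /eɪ/
Rime of 'play': -ay = /eɪ/
/eɪ/ and /eɪ/ are the same ending sound, so the words rhyme.

Yes


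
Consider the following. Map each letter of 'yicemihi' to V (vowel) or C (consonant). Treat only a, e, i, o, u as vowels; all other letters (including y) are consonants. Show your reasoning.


Letter mapping: y = C, i = V, c = C, e = V, m = C, i = V, h = C, i = V.

CVCVCVCV


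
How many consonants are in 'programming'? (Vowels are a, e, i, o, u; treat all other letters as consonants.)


Consonants in 'programming': p, r, g, r, m, m, n, g = 8 consonants.

8


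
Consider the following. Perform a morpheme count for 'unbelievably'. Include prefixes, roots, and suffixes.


Decomposition: un- (prefix) + believe (root) + -able (suffix) + -ly (suffix) = 4 morpheme(s)

4 morphemes


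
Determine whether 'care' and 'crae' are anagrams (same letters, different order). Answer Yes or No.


Sorted letters of 'care': 'acer'
Sorted letters of 'crae': 'acer'
They match.

Yes


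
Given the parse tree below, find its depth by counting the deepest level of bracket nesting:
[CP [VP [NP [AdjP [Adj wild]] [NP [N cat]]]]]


Count bracket nesting levels:
'[' at pos 0: depth = 1
'[' at pos 4: depth = 2
'[' at pos 8: depth = 3
'[' at pos 12: depth = 4
'[' at pos 18: depth = 5
'[' at pos 30: depth = 4
'[' at pos 34: depth = 5
Maximum depth reached: 5

5


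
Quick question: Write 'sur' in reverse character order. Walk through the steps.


Reverse 'sur' character by character: 'rus'.

rus


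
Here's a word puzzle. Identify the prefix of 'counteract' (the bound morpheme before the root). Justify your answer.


The word 'counteract' = 'counter' (prefix) + 'act' (root). The prefix is 'counter'.

counter


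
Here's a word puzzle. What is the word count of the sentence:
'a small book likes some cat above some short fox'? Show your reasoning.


Split into words: a | small | book | likes | some | cat | above | some | short | fox = 10 words.

10


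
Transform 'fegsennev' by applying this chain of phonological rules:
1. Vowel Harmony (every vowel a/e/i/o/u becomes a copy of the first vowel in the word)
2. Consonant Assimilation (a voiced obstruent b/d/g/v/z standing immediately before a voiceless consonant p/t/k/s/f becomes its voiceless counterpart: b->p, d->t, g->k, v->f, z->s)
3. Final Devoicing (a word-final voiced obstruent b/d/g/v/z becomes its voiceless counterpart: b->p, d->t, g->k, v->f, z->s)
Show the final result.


Starting form: 'fegsennev'
Rule 1: Vowel Harmony: all vowels already match. No change.
Rule 2: Consonant Assimilation: voiced obstruent before voiceless consonant becomes voiceless ('gs' -> 'ks'). 'fegsennev' -> 'feksennev'
Rule 3: Final Devoicing: word-final voiced obstruent 'v' becomes voiceless 'f'. 'feksennev' -> 'feksennef'
Final form: 'feksennef'

feksennef


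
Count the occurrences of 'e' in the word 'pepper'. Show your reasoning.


Letter 'e' in 'pepper': found at position(s) 2, 5 = 2 occurrence(s).

2


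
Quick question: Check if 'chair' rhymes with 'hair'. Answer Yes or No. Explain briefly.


Rime (stressed vowel + following sounds) of 'chair': -air = /ɛər/
Rime of 'hair': -air = /ɛər/
/ɛər/ and /ɛər/ are the same ending sound, so the words rhyme.

Yes


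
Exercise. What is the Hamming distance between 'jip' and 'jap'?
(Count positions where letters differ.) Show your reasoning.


Alignment:
Position 1: 'j' vs 'j' = match
Position 2: 'i' vs 'a' = DIFFER
Position 3: 'p' vs 'p' = match
Total differences: 1

1


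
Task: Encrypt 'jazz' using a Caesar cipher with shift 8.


Shift each letter by 8: j -> r, a -> i, z -> h, z -> h. Result: 'rihh'.

rihh


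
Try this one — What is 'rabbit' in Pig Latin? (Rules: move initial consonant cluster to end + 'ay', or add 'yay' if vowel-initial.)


'rabbit': move consonant cluster 'r' to end and add 'ay': 'abbitray'.

abbitray


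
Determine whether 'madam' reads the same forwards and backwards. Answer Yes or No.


Forward: 'madam'
Reversed: 'madam'
They are identical.

Yes


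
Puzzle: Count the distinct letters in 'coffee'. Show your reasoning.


Unique letters in 'coffee': {c, e, f, o} = 4 distinct letters.

4


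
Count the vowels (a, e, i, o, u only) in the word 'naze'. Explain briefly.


Vowels in 'naze': a, e = 2 vowels.

2


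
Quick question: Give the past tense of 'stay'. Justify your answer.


Apply rule: Add -ed. 'stay' becomes 'stayed'.

stayed


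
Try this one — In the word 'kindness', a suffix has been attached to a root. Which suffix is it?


The word 'kindness' = 'kind' (root) + '-ness' (suffix). The suffix is '-ness'.

ness


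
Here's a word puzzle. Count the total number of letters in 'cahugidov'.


Spell out 'cahugidov' and number each letter: c(1), a(2), h(3), u(4), g(5), i(6), d(7), o(8), v(9). Total: 9 letters.

9


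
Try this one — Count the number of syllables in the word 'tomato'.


Break 'tomato' into syllables: to-ma-to -> to | ma | to = 3 syllables

3 syllables


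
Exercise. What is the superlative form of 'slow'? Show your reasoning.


Apply superlative formation (add -est): 'slow' -> 'slowest'.

slowest


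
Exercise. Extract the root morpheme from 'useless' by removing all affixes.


Remove suffix '-less' from 'useless' to get root 'use'.

use


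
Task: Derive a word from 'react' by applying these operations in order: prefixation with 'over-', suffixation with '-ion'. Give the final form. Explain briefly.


Step 1: Add prefix 'over-' to 'react' = 'overreact'
Step 2: Add suffix '-ion' to 'overreact' = 'overreaction'

overreaction


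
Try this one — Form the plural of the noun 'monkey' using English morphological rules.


Apply rule: Add -s. 'monkey' becomes 'monkeys'.

monkeys


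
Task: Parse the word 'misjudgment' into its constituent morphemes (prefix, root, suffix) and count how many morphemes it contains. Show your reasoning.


Step 1: Identify prefix: 'mis' (meaning: wrongly)
Step 2: Identify root: 'judge'
Step 3: Identify suffix(es): 'ment'
Decomposition: mis- (prefix: wrongly) + judge (root) + -ment (suffix: action/result)
Total morphemes: 3

3 morphemes (mis- (prefix: wrongly) + judge (root) + -ment (suffix: action/result))


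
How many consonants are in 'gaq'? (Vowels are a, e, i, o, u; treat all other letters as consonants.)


Consonants in 'gaq': g, q = 2 consonants.

2


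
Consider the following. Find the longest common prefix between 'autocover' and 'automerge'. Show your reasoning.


Compare from the start: 4 characters match: 'auto'. Mismatch at position 5: 'c' vs 'm'.

auto
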